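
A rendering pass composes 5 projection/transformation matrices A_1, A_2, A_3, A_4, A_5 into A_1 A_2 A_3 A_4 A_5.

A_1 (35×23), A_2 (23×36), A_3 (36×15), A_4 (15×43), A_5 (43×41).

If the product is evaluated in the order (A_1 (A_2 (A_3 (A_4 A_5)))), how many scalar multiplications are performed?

(A_4 A_5): 15×43 by 43×41 → 15×41, cost 15·43·41 = 26445
(A_3 (A_4 A_5)): 36×15 by 15×41 → 36×41, cost 36·15·41 = 22140; cumulative 48585
(A_2 (A_3 (A_4 A_5))): 23×36 by 36×41 → 23×41, cost 23·36·41 = 33948; cumulative 82533
(A_1 (A_2 (A_3 (A_4 A_5)))): 35×23 by 23×41 → 35×41, cost 35·23·41 = 33005; cumulative 115538
Total: 115538 scalar multiplications.

115538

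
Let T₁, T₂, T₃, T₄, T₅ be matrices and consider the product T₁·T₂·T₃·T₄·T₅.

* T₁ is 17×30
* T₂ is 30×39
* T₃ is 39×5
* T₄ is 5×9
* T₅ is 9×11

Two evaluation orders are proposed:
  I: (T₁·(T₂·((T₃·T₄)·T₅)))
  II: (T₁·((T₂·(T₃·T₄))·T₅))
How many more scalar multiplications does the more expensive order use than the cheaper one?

3231

Order I = (T₁·(T₂·((T₃·T₄)·T₅))): (T₃·T₄): 39×5 by 5×9 → 39×9, cost 39·5·9 = 1755; ((T₃·T₄)·T₅): 39×9 by 9×11 → 39×11, cost 39·9·11 = 3861; cumulative 5616; (T₂·((T₃·T₄)·T₅)): 30×39 by 39×11 → 30×11, cost 30·39·11 = 12870; cumulative 18486; (T₁·(T₂·((T₃·T₄)·T₅))): 17×30 by 30×11 → 17×11, cost 17·30·11 = 5610; cumulative 24096. Total 24096.
Order II = (T₁·((T₂·(T₃·T₄))·T₅)): (T₃·T₄): 39×5 by 5×9 → 39×9, cost 39·5·9 = 1755; (T₂·(T₃·T₄)): 30×39 by 39×9 → 30×9, cost 30·39·9 = 10530; cumulative 12285; ((T₂·(T₃·T₄))·T₅): 30×9 by 9×11 → 30×11, cost 30·9·11 = 2970; cumulative 15255; (T₁·((T₂·(T₃·T₄))·T₅)): 17×30 by 30×11 → 17×11, cost 17·30·11 = 5610; cumulative 20865. Total 20865.
Difference: |24096 − 20865| = 3231.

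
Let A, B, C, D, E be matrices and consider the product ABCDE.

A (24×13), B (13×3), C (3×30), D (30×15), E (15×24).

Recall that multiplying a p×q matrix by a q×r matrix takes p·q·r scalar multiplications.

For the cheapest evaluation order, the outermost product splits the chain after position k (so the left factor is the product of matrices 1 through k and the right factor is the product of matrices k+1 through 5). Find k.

2

Adjacent pairs: AB = 24·13·3 = 936; BC = 13·3·30 = 1170; CD = 3·30·15 = 1350; DE = 30·15·24 = 10800.
Length 3: A..C: k=1: 0+1170+24·13·30=10530; k=2: 936+0+24·3·30=3096 → min 3096 | B..D: k=2: 0+1350+13·3·15=1935; k=3: 1170+0+13·30·15=7020 → min 1935 | C..E: k=3: 0+10800+3·30·24=12960; k=4: 1350+0+3·15·24=2430 → min 2430.
Length 4: A..D: k=1: 0+1935+24·13·15=6615; k=2: 936+1350+24·3·15=3366; k=3: 3096+0+24·30·15=13896 → min 3366 | B..E: k=2: 0+2430+13·3·24=3366; k=3: 1170+10800+13·30·24=21330; k=4: 1935+0+13·15·24=6615 → min 3366.
Top-level splits: k=1: (A..A)·(B..E) → 0+3366+24·13·24 = 10854; k=2: (A..B)·(C..E) → 936+2430+24·3·24 = 5094; k=3: (A..C)·(D..E) → 3096+10800+24·30·24 = 31176; k=4: (A..D)·(E..E) → 3366+0+24·15·24 = 12006.
Best split is after B, i.e. k = 2.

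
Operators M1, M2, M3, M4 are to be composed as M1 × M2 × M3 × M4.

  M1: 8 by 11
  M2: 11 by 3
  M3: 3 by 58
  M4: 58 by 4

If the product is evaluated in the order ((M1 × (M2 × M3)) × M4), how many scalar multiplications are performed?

8874

(M2 × M3): 11×3 by 3×58 → 11×58, cost 11·3·58 = 1914
(M1 × (M2 × M3)): 8×11 by 11×58 → 8×58, cost 8·11·58 = 5104; cumulative 7018
((M1 × (M2 × M3)) × M4): 8×58 by 58×4 → 8×4, cost 8·58·4 = 1856; cumulative 8874
Total: 8874 scalar multiplications.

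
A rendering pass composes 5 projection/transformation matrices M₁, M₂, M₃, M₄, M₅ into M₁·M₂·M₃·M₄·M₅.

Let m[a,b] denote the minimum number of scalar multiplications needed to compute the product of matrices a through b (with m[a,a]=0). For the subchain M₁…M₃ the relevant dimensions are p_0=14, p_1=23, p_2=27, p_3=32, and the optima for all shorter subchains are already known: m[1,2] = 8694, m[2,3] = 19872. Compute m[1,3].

m[1,3] = min over k∈[1,2] of m[1,k]+m[k+1,3]+p_{0}·p_k·p_{3}.
k=1: 0 + 19872 + 14·23·32 = 30176; k=2: 8694 + 0 + 14·27·32 = 20790.
Minimum: 20790 at k=2.

20790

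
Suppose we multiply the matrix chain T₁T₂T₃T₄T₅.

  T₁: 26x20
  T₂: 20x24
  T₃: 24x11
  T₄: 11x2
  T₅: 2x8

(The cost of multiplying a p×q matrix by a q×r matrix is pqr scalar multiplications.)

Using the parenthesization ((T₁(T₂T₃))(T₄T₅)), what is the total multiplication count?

(T₂T₃): 20×24 by 24×11 → 20×11, cost 20·24·11 = 5280
(T₁(T₂T₃)): 26×20 by 20×11 → 26×11, cost 26·20·11 = 5720; cumulative 11000
(T₄T₅): 11×2 by 2×8 → 11×8, cost 11·2·8 = 176
((T₁(T₂T₃))(T₄T₅)): 26×11 by 11×8 → 26×8, cost 26·11·8 = 2288; cumulative 13464
Total: 13464 scalar multiplications.

13464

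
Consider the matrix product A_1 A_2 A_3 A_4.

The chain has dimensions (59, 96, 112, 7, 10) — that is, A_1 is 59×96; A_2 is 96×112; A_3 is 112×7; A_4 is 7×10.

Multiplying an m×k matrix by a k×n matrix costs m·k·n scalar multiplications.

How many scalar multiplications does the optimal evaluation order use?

Adjacent pairs: A_1A_2 = 59·96·112 = 634368; A_2A_3 = 96·112·7 = 75264; A_3A_4 = 112·7·10 = 7840.
Length 3: A_1..A_3: k=1: 0+75264+59·96·7=114912; k=2: 634368+0+59·112·7=680624 → min 114912 | A_2..A_4: k=2: 0+7840+96·112·10=115360; k=3: 75264+0+96·7·10=81984 → min 81984.
Length 4: A_1..A_4: k=1: 0+81984+59·96·10=138624; k=2: 634368+7840+59·112·10=708288; k=3: 114912+0+59·7·10=119042 → min 119042.
Optimal order: ((A_1 (A_2 A_3)) A_4) with cost 119042.

119042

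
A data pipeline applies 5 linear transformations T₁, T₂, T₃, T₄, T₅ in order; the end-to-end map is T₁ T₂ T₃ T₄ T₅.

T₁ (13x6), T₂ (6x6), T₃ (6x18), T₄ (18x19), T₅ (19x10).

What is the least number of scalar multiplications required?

4332

Adjacent pairs: T₁T₂ = 13·6·6 = 468; T₂T₃ = 6·6·18 = 648; T₃T₄ = 6·18·19 = 2052; T₄T₅ = 18·19·10 = 3420.
Length 3: T₁..T₃: k=1: 0+648+13·6·18=2052; k=2: 468+0+13·6·18=1872 → min 1872 | T₂..T₄: k=2: 0+2052+6·6·19=2736; k=3: 648+0+6·18·19=2700 → min 2700 | T₃..T₅: k=3: 0+3420+6·18·10=4500; k=4: 2052+0+6·19·10=3192 → min 3192.
Length 4: T₁..T₄: k=1: 0+2700+13·6·19=4182; k=2: 468+2052+13·6·19=4002; k=3: 1872+0+13·18·19=6318 → min 4002 | T₂..T₅: k=2: 0+3192+6·6·10=3552; k=3: 648+3420+6·18·10=5148; k=4: 2700+0+6·19·10=3840 → min 3552.
Length 5: T₁..T₅: k=1: 0+3552+13·6·10=4332; k=2: 468+3192+13·6·10=4440; k=3: 1872+3420+13·18·10=7632; k=4: 4002+0+13·19·10=6472 → min 4332.
Optimal order: (T₁ (T₂ ((T₃ T₄) T₅))) with cost 4332.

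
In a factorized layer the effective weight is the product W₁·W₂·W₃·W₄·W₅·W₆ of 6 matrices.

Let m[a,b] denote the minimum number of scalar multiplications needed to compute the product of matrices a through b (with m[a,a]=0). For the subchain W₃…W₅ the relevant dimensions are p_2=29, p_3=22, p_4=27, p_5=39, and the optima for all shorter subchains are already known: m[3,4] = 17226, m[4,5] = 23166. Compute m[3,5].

47763

m[3,5] = min over k∈[3,4] of m[3,k]+m[k+1,5]+p_{2}·p_k·p_{5}.
k=3: 0 + 23166 + 29·22·39 = 48048; k=4: 17226 + 0 + 29·27·39 = 47763.
Minimum: 47763 at k=4.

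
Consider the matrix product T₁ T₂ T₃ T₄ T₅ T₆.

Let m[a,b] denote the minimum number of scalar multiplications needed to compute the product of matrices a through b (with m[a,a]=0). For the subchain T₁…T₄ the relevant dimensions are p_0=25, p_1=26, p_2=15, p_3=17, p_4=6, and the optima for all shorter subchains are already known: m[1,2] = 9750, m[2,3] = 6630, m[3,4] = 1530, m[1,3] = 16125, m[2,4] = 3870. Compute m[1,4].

7770

m[1,4] = min over k∈[1,3] of m[1,k]+m[k+1,4]+p_{0}·p_k·p_{4}.
k=1: 0 + 3870 + 25·26·6 = 7770; k=2: 9750 + 1530 + 25·15·6 = 13530; k=3: 16125 + 0 + 25·17·6 = 18675.
Minimum: 7770 at k=1.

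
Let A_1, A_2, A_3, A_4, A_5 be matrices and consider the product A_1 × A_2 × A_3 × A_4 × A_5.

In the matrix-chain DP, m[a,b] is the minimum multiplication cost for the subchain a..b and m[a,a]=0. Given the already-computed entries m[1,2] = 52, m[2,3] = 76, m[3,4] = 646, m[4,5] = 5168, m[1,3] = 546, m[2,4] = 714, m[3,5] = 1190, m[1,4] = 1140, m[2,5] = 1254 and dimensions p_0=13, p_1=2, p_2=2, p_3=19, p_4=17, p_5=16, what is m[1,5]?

m[1,5] = min over k∈[1,4] of m[1,k]+m[k+1,5]+p_{0}·p_k·p_{5}.
k=1: 0 + 1254 + 13·2·16 = 1670; k=2: 52 + 1190 + 13·2·16 = 1658; k=3: 546 + 5168 + 13·19·16 = 9666; k=4: 1140 + 0 + 13·17·16 = 4676.
Minimum: 1658 at k=2.

1658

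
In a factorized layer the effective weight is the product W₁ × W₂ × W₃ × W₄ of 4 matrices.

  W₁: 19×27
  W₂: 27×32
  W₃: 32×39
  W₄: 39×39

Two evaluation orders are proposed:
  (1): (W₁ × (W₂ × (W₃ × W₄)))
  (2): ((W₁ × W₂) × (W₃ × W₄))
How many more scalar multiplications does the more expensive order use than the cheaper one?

13575

Order (1) = (W₁ × (W₂ × (W₃ × W₄))): (W₃ × W₄): 32×39 by 39×39 → 32×39, cost 32·39·39 = 48672; (W₂ × (W₃ × W₄)): 27×32 by 32×39 → 27×39, cost 27·32·39 = 33696; cumulative 82368; (W₁ × (W₂ × (W₃ × W₄))): 19×27 by 27×39 → 19×39, cost 19·27·39 = 20007; cumulative 102375. Total 102375.
Order (2) = ((W₁ × W₂) × (W₃ × W₄)): (W₁ × W₂): 19×27 by 27×32 → 19×32, cost 19·27·32 = 16416; (W₃ × W₄): 32×39 by 39×39 → 32×39, cost 32·39·39 = 48672; ((W₁ × W₂) × (W₃ × W₄)): 19×32 by 32×39 → 19×39, cost 19·32·39 = 23712; cumulative 88800. Total 88800.
Difference: |102375 − 88800| = 13575.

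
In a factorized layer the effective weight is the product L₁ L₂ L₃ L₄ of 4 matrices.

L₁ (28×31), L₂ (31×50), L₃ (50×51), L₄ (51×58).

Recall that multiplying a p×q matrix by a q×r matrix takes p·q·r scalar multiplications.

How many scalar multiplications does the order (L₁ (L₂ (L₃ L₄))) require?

288144

(L₃ L₄): 50×51 by 51×58 → 50×58, cost 50·51·58 = 147900
(L₂ (L₃ L₄)): 31×50 by 50×58 → 31×58, cost 31·50·58 = 89900; cumulative 237800
(L₁ (L₂ (L₃ L₄))): 28×31 by 31×58 → 28×58, cost 28·31·58 = 50344; cumulative 288144
Total: 288144 scalar multiplications.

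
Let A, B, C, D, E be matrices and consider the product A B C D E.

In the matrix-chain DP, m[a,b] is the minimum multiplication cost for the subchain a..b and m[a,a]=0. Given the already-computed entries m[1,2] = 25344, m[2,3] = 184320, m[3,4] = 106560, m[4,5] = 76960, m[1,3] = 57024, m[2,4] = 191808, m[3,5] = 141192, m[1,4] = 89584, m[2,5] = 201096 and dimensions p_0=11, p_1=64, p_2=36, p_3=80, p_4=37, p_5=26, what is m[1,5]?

100166

m[1,5] = min over k∈[1,4] of m[1,k]+m[k+1,5]+p_{0}·p_k·p_{5}.
k=1: 0 + 201096 + 11·64·26 = 219400; k=2: 25344 + 141192 + 11·36·26 = 176832; k=3: 57024 + 76960 + 11·80·26 = 156864; k=4: 89584 + 0 + 11·37·26 = 100166.
Minimum: 100166 at k=4.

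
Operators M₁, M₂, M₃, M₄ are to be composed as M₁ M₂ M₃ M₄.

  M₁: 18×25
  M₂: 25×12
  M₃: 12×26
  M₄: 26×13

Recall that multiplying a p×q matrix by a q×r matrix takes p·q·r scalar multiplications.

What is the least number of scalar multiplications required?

Adjacent pairs: M₁M₂ = 18·25·12 = 5400; M₂M₃ = 25·12·26 = 7800; M₃M₄ = 12·26·13 = 4056.
Length 3: M₁..M₃: k=1: 0+7800+18·25·26=19500; k=2: 5400+0+18·12·26=11016 → min 11016 | M₂..M₄: k=2: 0+4056+25·12·13=7956; k=3: 7800+0+25·26·13=16250 → min 7956.
Length 4: M₁..M₄: k=1: 0+7956+18·25·13=13806; k=2: 5400+4056+18·12·13=12264; k=3: 11016+0+18·26·13=17100 → min 12264.
Optimal order: ((M₁ M₂) (M₃ M₄)) with cost 12264.

12264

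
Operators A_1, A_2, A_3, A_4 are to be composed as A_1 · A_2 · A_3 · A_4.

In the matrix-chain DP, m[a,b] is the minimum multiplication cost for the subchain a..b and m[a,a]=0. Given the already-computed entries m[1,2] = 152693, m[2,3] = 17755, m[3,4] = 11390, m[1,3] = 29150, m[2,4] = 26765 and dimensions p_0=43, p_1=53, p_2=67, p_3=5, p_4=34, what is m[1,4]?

36460

m[1,4] = min over k∈[1,3] of m[1,k]+m[k+1,4]+p_{0}·p_k·p_{4}.
k=1: 0 + 26765 + 43·53·34 = 104251; k=2: 152693 + 11390 + 43·67·34 = 262037; k=3: 29150 + 0 + 43·5·34 = 36460.
Minimum: 36460 at k=3.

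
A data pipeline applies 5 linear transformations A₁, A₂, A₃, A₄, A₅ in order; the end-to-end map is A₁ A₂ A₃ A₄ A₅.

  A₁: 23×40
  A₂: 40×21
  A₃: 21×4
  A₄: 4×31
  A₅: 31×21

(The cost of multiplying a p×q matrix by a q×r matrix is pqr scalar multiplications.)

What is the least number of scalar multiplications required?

11576

Adjacent pairs: A₁A₂ = 23·40·21 = 19320; A₂A₃ = 40·21·4 = 3360; A₃A₄ = 21·4·31 = 2604; A₄A₅ = 4·31·21 = 2604.
Length 3: A₁..A₃: k=1: 0+3360+23·40·4=7040; k=2: 19320+0+23·21·4=21252 → min 7040 | A₂..A₄: k=2: 0+2604+40·21·31=28644; k=3: 3360+0+40·4·31=8320 → min 8320 | A₃..A₅: k=3: 0+2604+21·4·21=4368; k=4: 2604+0+21·31·21=16275 → min 4368.
Length 4: A₁..A₄: k=1: 0+8320+23·40·31=36840; k=2: 19320+2604+23·21·31=36897; k=3: 7040+0+23·4·31=9892 → min 9892 | A₂..A₅: k=2: 0+4368+40·21·21=22008; k=3: 3360+2604+40·4·21=9324; k=4: 8320+0+40·31·21=34360 → min 9324.
Length 5: A₁..A₅: k=1: 0+9324+23·40·21=28644; k=2: 19320+4368+23·21·21=33831; k=3: 7040+2604+23·4·21=11576; k=4: 9892+0+23·31·21=24865 → min 11576.
Optimal order: ((A₁ (A₂ A₃)) (A₄ A₅)) with cost 11576.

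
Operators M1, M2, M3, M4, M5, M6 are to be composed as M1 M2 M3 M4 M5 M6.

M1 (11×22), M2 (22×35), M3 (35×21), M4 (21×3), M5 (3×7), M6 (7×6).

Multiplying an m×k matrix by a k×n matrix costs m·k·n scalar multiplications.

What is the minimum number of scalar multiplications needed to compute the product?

Adjacent pairs: M1M2 = 11·22·35 = 8470; M2M3 = 22·35·21 = 16170; M3M4 = 35·21·3 = 2205; M4M5 = 21·3·7 = 441; M5M6 = 3·7·6 = 126.
Length 3: M1..M3: k=1: 0+16170+11·22·21=21252; k=2: 8470+0+11·35·21=16555 → min 16555 | M2..M4: k=2: 0+2205+22·35·3=4515; k=3: 16170+0+22·21·3=17556 → min 4515 | M3..M5: k=3: 0+441+35·21·7=5586; k=4: 2205+0+35·3·7=2940 → min 2940 | M4..M6: k=4: 0+126+21·3·6=504; k=5: 441+0+21·7·6=1323 → min 504.
Length 4: M1..M4: k=1: 0+4515+11·22·3=5241; k=2: 8470+2205+11·35·3=11830; k=3: 16555+0+11·21·3=17248 → min 5241 | M2..M5: k=2: 0+2940+22·35·7=8330; k=3: 16170+441+22·21·7=19845; k=4: 4515+0+22·3·7=4977 → min 4977 | M3..M6: k=3: 0+504+35·21·6=4914; k=4: 2205+126+35·3·6=2961; k=5: 2940+0+35·7·6=4410 → min 2961.
Length 5: M1..M5: k=1: 0+4977+11·22·7=6671; k=2: 8470+2940+11·35·7=14105; k=3: 16555+441+11·21·7=18613; k=4: 5241+0+11·3·7=5472 → min 5472 | M2..M6: k=2: 0+2961+22·35·6=7581; k=3: 16170+504+22·21·6=19446; k=4: 4515+126+22·3·6=5037; k=5: 4977+0+22·7·6=5901 → min 5037.
Length 6: M1..M6: k=1: 0+5037+11·22·6=6489; k=2: 8470+2961+11·35·6=13741; k=3: 16555+504+11·21·6=18445; k=4: 5241+126+11·3·6=5565; k=5: 5472+0+11·7·6=5934 → min 5565.
Optimal order: ((M1 (M2 (M3 M4))) (M5 M6)) with cost 5565.

5565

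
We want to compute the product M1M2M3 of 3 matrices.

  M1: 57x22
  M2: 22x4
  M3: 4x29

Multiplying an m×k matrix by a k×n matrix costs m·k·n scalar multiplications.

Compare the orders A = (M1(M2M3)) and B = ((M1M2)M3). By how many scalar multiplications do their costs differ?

Order A = (M1(M2M3)): (M2M3): 22×4 by 4×29 → 22×29, cost 22·4·29 = 2552; (M1(M2M3)): 57×22 by 22×29 → 57×29, cost 57·22·29 = 36366; cumulative 38918. Total 38918.
Order B = ((M1M2)M3): (M1M2): 57×22 by 22×4 → 57×4, cost 57·22·4 = 5016; ((M1M2)M3): 57×4 by 4×29 → 57×29, cost 57·4·29 = 6612; cumulative 11628. Total 11628.
Difference: |38918 − 11628| = 27290.

27290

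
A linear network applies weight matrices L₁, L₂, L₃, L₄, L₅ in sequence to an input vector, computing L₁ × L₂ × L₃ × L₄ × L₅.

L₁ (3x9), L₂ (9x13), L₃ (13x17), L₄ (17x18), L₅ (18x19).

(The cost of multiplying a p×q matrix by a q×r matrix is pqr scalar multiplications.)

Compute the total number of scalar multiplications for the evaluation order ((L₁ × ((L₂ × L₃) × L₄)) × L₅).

6255

(L₂ × L₃): 9×13 by 13×17 → 9×17, cost 9·13·17 = 1989
((L₂ × L₃) × L₄): 9×17 by 17×18 → 9×18, cost 9·17·18 = 2754; cumulative 4743
(L₁ × ((L₂ × L₃) × L₄)): 3×9 by 9×18 → 3×18, cost 3·9·18 = 486; cumulative 5229
((L₁ × ((L₂ × L₃) × L₄)) × L₅): 3×18 by 18×19 → 3×19, cost 3·18·19 = 1026; cumulative 6255
Total: 6255 scalar multiplications.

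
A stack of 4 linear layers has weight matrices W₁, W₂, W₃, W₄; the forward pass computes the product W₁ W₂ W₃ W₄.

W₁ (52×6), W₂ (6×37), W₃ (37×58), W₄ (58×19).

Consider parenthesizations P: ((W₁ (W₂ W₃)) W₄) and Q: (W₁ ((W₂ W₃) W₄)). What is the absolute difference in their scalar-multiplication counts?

62860

Order P = ((W₁ (W₂ W₃)) W₄): (W₂ W₃): 6×37 by 37×58 → 6×58, cost 6·37·58 = 12876; (W₁ (W₂ W₃)): 52×6 by 6×58 → 52×58, cost 52·6·58 = 18096; cumulative 30972; ((W₁ (W₂ W₃)) W₄): 52×58 by 58×19 → 52×19, cost 52·58·19 = 57304; cumulative 88276. Total 88276.
Order Q = (W₁ ((W₂ W₃) W₄)): (W₂ W₃): 6×37 by 37×58 → 6×58, cost 6·37·58 = 12876; ((W₂ W₃) W₄): 6×58 by 58×19 → 6×19, cost 6·58·19 = 6612; cumulative 19488; (W₁ ((W₂ W₃) W₄)): 52×6 by 6×19 → 52×19, cost 52·6·19 = 5928; cumulative 25416. Total 25416.
Difference: |88276 − 25416| = 62860.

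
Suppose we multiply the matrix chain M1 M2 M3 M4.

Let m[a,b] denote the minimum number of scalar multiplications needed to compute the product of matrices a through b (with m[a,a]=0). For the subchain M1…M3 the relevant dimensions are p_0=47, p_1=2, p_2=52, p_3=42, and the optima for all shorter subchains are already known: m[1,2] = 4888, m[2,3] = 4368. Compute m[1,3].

m[1,3] = min over k∈[1,2] of m[1,k]+m[k+1,3]+p_{0}·p_k·p_{3}.
k=1: 0 + 4368 + 47·2·42 = 8316; k=2: 4888 + 0 + 47·52·42 = 107536.
Minimum: 8316 at k=1.

8316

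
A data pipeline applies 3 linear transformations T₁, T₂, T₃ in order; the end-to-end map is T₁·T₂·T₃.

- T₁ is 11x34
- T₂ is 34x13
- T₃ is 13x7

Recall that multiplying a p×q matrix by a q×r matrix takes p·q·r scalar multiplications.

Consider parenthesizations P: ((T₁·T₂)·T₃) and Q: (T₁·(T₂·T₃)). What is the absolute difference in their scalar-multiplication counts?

151

Order P = ((T₁·T₂)·T₃): (T₁·T₂): 11×34 by 34×13 → 11×13, cost 11·34·13 = 4862; ((T₁·T₂)·T₃): 11×13 by 13×7 → 11×7, cost 11·13·7 = 1001; cumulative 5863. Total 5863.
Order Q = (T₁·(T₂·T₃)): (T₂·T₃): 34×13 by 13×7 → 34×7, cost 34·13·7 = 3094; (T₁·(T₂·T₃)): 11×34 by 34×7 → 11×7, cost 11·34·7 = 2618; cumulative 5712. Total 5712.
Difference: |5863 − 5712| = 151.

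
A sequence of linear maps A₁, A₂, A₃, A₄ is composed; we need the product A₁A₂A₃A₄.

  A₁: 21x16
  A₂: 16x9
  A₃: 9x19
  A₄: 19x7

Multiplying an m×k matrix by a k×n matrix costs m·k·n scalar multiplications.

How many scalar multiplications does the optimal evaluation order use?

4557

Adjacent pairs: A₁A₂ = 21·16·9 = 3024; A₂A₃ = 16·9·19 = 2736; A₃A₄ = 9·19·7 = 1197.
Length 3: A₁..A₃: k=1: 0+2736+21·16·19=9120; k=2: 3024+0+21·9·19=6615 → min 6615 | A₂..A₄: k=2: 0+1197+16·9·7=2205; k=3: 2736+0+16·19·7=4864 → min 2205.
Length 4: A₁..A₄: k=1: 0+2205+21·16·7=4557; k=2: 3024+1197+21·9·7=5544; k=3: 6615+0+21·19·7=9408 → min 4557.
Optimal order: (A₁(A₂(A₃A₄))) with cost 4557.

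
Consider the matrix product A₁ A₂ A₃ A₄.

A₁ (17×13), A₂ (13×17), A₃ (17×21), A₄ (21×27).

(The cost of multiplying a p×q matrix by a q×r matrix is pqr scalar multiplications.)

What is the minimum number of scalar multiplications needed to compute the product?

Adjacent pairs: A₁A₂ = 17·13·17 = 3757; A₂A₃ = 13·17·21 = 4641; A₃A₄ = 17·21·27 = 9639.
Length 3: A₁..A₃: k=1: 0+4641+17·13·21=9282; k=2: 3757+0+17·17·21=9826 → min 9282 | A₂..A₄: k=2: 0+9639+13·17·27=15606; k=3: 4641+0+13·21·27=12012 → min 12012.
Length 4: A₁..A₄: k=1: 0+12012+17·13·27=17979; k=2: 3757+9639+17·17·27=21199; k=3: 9282+0+17·21·27=18921 → min 17979.
Optimal order: (A₁ ((A₂ A₃) A₄)) with cost 17979.

17979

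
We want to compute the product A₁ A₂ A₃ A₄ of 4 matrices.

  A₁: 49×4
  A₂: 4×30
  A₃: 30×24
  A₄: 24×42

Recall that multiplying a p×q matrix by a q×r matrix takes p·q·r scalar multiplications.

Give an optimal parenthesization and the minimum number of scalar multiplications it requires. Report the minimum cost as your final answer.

Adjacent pairs: A₁A₂ = 49·4·30 = 5880; A₂A₃ = 4·30·24 = 2880; A₃A₄ = 30·24·42 = 30240.
Length 3: A₁..A₃: k=1: 0+2880+49·4·24=7584; k=2: 5880+0+49·30·24=41160 → min 7584 | A₂..A₄: k=2: 0+30240+4·30·42=35280; k=3: 2880+0+4·24·42=6912 → min 6912.
Length 4: A₁..A₄: k=1: 0+6912+49·4·42=15144; k=2: 5880+30240+49·30·42=97860; k=3: 7584+0+49·24·42=56976 → min 15144.
Optimal parenthesization: (A₁ ((A₂ A₃) A₄)) with cost 15144.

15144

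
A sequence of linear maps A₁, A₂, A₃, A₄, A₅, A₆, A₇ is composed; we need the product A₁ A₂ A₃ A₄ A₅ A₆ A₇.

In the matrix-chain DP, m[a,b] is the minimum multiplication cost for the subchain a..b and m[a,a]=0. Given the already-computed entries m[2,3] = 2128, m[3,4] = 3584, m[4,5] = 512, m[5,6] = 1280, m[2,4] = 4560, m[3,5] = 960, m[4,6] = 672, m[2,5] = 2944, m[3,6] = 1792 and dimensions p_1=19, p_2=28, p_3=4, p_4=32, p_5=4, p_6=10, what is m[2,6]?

m[2,6] = min over k∈[2,5] of m[2,k]+m[k+1,6]+p_{1}·p_k·p_{6}.
k=2: 0 + 1792 + 19·28·10 = 7112; k=3: 2128 + 672 + 19·4·10 = 3560; k=4: 4560 + 1280 + 19·32·10 = 11920; k=5: 2944 + 0 + 19·4·10 = 3704.
Minimum: 3560 at k=3.

3560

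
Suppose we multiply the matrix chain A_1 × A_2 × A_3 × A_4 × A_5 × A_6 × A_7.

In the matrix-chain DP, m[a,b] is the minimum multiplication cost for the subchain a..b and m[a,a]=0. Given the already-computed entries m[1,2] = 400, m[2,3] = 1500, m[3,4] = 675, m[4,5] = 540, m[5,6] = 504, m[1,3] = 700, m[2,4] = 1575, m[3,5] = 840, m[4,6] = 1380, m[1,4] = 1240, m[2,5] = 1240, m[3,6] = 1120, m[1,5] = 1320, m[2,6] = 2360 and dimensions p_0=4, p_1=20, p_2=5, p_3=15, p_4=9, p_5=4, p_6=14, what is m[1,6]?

1544

m[1,6] = min over k∈[1,5] of m[1,k]+m[k+1,6]+p_{0}·p_k·p_{6}.
k=1: 0 + 2360 + 4·20·14 = 3480; k=2: 400 + 1120 + 4·5·14 = 1800; k=3: 700 + 1380 + 4·15·14 = 2920; k=4: 1240 + 504 + 4·9·14 = 2248; k=5: 1320 + 0 + 4·4·14 = 1544.
Minimum: 1544 at k=5.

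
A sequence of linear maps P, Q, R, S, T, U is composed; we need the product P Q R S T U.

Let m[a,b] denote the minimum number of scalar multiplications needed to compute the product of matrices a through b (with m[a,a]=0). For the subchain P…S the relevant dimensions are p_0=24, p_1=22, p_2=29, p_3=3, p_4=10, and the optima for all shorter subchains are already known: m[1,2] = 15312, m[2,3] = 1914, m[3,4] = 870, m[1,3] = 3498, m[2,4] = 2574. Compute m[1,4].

4218

m[1,4] = min over k∈[1,3] of m[1,k]+m[k+1,4]+p_{0}·p_k·p_{4}.
k=1: 0 + 2574 + 24·22·10 = 7854; k=2: 15312 + 870 + 24·29·10 = 23142; k=3: 3498 + 0 + 24·3·10 = 4218.
Minimum: 4218 at k=3.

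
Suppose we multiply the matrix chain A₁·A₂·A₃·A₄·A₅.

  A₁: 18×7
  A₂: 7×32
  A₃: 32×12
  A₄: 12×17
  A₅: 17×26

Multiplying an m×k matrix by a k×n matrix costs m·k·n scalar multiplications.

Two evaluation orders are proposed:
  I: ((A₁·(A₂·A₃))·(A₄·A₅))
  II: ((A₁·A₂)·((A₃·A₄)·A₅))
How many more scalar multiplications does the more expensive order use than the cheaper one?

Order I = ((A₁·(A₂·A₃))·(A₄·A₅)): (A₂·A₃): 7×32 by 32×12 → 7×12, cost 7·32·12 = 2688; (A₁·(A₂·A₃)): 18×7 by 7×12 → 18×12, cost 18·7·12 = 1512; cumulative 4200; (A₄·A₅): 12×17 by 17×26 → 12×26, cost 12·17·26 = 5304; ((A₁·(A₂·A₃))·(A₄·A₅)): 18×12 by 12×26 → 18×26, cost 18·12·26 = 5616; cumulative 15120. Total 15120.
Order II = ((A₁·A₂)·((A₃·A₄)·A₅)): (A₁·A₂): 18×7 by 7×32 → 18×32, cost 18·7·32 = 4032; (A₃·A₄): 32×12 by 12×17 → 32×17, cost 32·12·17 = 6528; ((A₃·A₄)·A₅): 32×17 by 17×26 → 32×26, cost 32·17·26 = 14144; cumulative 20672; ((A₁·A₂)·((A₃·A₄)·A₅)): 18×32 by 32×26 → 18×26, cost 18·32·26 = 14976; cumulative 39680. Total 39680.
Difference: |15120 − 39680| = 24560.

24560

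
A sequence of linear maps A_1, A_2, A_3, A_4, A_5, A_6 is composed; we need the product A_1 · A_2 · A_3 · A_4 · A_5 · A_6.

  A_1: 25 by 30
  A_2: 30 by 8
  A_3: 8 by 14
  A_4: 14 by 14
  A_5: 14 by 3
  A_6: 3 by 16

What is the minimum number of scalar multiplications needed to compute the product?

5094

Adjacent pairs: A_1A_2 = 25·30·8 = 6000; A_2A_3 = 30·8·14 = 3360; A_3A_4 = 8·14·14 = 1568; A_4A_5 = 14·14·3 = 588; A_5A_6 = 14·3·16 = 672.
Length 3: A_1..A_3: k=1: 0+3360+25·30·14=13860; k=2: 6000+0+25·8·14=8800 → min 8800 | A_2..A_4: k=2: 0+1568+30·8·14=4928; k=3: 3360+0+30·14·14=9240 → min 4928 | A_3..A_5: k=3: 0+588+8·14·3=924; k=4: 1568+0+8·14·3=1904 → min 924 | A_4..A_6: k=4: 0+672+14·14·16=3808; k=5: 588+0+14·3·16=1260 → min 1260.
Length 4: A_1..A_4: k=1: 0+4928+25·30·14=15428; k=2: 6000+1568+25·8·14=10368; k=3: 8800+0+25·14·14=13700 → min 10368 | A_2..A_5: k=2: 0+924+30·8·3=1644; k=3: 3360+588+30·14·3=5208; k=4: 4928+0+30·14·3=6188 → min 1644 | A_3..A_6: k=3: 0+1260+8·14·16=3052; k=4: 1568+672+8·14·16=4032; k=5: 924+0+8·3·16=1308 → min 1308.
Length 5: A_1..A_5: k=1: 0+1644+25·30·3=3894; k=2: 6000+924+25·8·3=7524; k=3: 8800+588+25·14·3=10438; k=4: 10368+0+25·14·3=11418 → min 3894 | A_2..A_6: k=2: 0+1308+30·8·16=5148; k=3: 3360+1260+30·14·16=11340; k=4: 4928+672+30·14·16=12320; k=5: 1644+0+30·3·16=3084 → min 3084.
Length 6: A_1..A_6: k=1: 0+3084+25·30·16=15084; k=2: 6000+1308+25·8·16=10508; k=3: 8800+1260+25·14·16=15660; k=4: 10368+672+25·14·16=16640; k=5: 3894+0+25·3·16=5094 → min 5094.
Optimal order: ((A_1 · (A_2 · (A_3 · (A_4 · A_5)))) · A_6) with cost 5094.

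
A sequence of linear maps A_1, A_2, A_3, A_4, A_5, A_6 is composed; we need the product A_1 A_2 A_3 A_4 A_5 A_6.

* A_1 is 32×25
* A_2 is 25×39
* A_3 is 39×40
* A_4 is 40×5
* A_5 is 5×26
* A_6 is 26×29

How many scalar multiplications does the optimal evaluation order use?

25085

Adjacent pairs: A_1A_2 = 32·25·39 = 31200; A_2A_3 = 25·39·40 = 39000; A_3A_4 = 39·40·5 = 7800; A_4A_5 = 40·5·26 = 5200; A_5A_6 = 5·26·29 = 3770.
Length 3: A_1..A_3: k=1: 0+39000+32·25·40=71000; k=2: 31200+0+32·39·40=81120 → min 71000 | A_2..A_4: k=2: 0+7800+25·39·5=12675; k=3: 39000+0+25·40·5=44000 → min 12675 | A_3..A_5: k=3: 0+5200+39·40·26=45760; k=4: 7800+0+39·5·26=12870 → min 12870 | A_4..A_6: k=4: 0+3770+40·5·29=9570; k=5: 5200+0+40·26·29=35360 → min 9570.
Length 4: A_1..A_4: k=1: 0+12675+32·25·5=16675; k=2: 31200+7800+32·39·5=45240; k=3: 71000+0+32·40·5=77400 → min 16675 | A_2..A_5: k=2: 0+12870+25·39·26=38220; k=3: 39000+5200+25·40·26=70200; k=4: 12675+0+25·5·26=15925 → min 15925 | A_3..A_6: k=3: 0+9570+39·40·29=54810; k=4: 7800+3770+39·5·29=17225; k=5: 12870+0+39·26·29=42276 → min 17225.
Length 5: A_1..A_5: k=1: 0+15925+32·25·26=36725; k=2: 31200+12870+32·39·26=76518; k=3: 71000+5200+32·40·26=109480; k=4: 16675+0+32·5·26=20835 → min 20835 | A_2..A_6: k=2: 0+17225+25·39·29=45500; k=3: 39000+9570+25·40·29=77570; k=4: 12675+3770+25·5·29=20070; k=5: 15925+0+25·26·29=34775 → min 20070.
Length 6: A_1..A_6: k=1: 0+20070+32·25·29=43270; k=2: 31200+17225+32·39·29=84617; k=3: 71000+9570+32·40·29=117690; k=4: 16675+3770+32·5·29=25085; k=5: 20835+0+32·26·29=44963 → min 25085.
Optimal order: ((A_1 (A_2 (A_3 A_4))) (A_5 A_6)) with cost 25085.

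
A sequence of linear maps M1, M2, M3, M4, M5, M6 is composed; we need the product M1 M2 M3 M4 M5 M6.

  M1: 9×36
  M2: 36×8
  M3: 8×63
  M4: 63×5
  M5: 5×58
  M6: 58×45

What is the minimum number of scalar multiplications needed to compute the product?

20547

Adjacent pairs: M1M2 = 9·36·8 = 2592; M2M3 = 36·8·63 = 18144; M3M4 = 8·63·5 = 2520; M4M5 = 63·5·58 = 18270; M5M6 = 5·58·45 = 13050.
Length 3: M1..M3: k=1: 0+18144+9·36·63=38556; k=2: 2592+0+9·8·63=7128 → min 7128 | M2..M4: k=2: 0+2520+36·8·5=3960; k=3: 18144+0+36·63·5=29484 → min 3960 | M3..M5: k=3: 0+18270+8·63·58=47502; k=4: 2520+0+8·5·58=4840 → min 4840 | M4..M6: k=4: 0+13050+63·5·45=27225; k=5: 18270+0+63·58·45=182700 → min 27225.
Length 4: M1..M4: k=1: 0+3960+9·36·5=5580; k=2: 2592+2520+9·8·5=5472; k=3: 7128+0+9·63·5=9963 → min 5472 | M2..M5: k=2: 0+4840+36·8·58=21544; k=3: 18144+18270+36·63·58=167958; k=4: 3960+0+36·5·58=14400 → min 14400 | M3..M6: k=3: 0+27225+8·63·45=49905; k=4: 2520+13050+8·5·45=17370; k=5: 4840+0+8·58·45=25720 → min 17370.
Length 5: M1..M5: k=1: 0+14400+9·36·58=33192; k=2: 2592+4840+9·8·58=11608; k=3: 7128+18270+9·63·58=58284; k=4: 5472+0+9·5·58=8082 → min 8082 | M2..M6: k=2: 0+17370+36·8·45=30330; k=3: 18144+27225+36·63·45=147429; k=4: 3960+13050+36·5·45=25110; k=5: 14400+0+36·58·45=108360 → min 25110.
Length 6: M1..M6: k=1: 0+25110+9·36·45=39690; k=2: 2592+17370+9·8·45=23202; k=3: 7128+27225+9·63·45=59868; k=4: 5472+13050+9·5·45=20547; k=5: 8082+0+9·58·45=31572 → min 20547.
Optimal order: (((M1 M2) (M3 M4)) (M5 M6)) with cost 20547.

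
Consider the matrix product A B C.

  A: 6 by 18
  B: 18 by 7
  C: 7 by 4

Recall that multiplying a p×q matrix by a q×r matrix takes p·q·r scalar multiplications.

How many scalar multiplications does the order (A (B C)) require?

(B C): 18×7 by 7×4 → 18×4, cost 18·7·4 = 504
(A (B C)): 6×18 by 18×4 → 6×4, cost 6·18·4 = 432; cumulative 936
Total: 936 scalar multiplications.

936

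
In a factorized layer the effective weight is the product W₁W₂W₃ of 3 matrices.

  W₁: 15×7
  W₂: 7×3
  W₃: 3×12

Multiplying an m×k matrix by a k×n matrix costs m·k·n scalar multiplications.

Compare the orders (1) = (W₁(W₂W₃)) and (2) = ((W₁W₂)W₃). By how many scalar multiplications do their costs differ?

Order (1) = (W₁(W₂W₃)): (W₂W₃): 7×3 by 3×12 → 7×12, cost 7·3·12 = 252; (W₁(W₂W₃)): 15×7 by 7×12 → 15×12, cost 15·7·12 = 1260; cumulative 1512. Total 1512.
Order (2) = ((W₁W₂)W₃): (W₁W₂): 15×7 by 7×3 → 15×3, cost 15·7·3 = 315; ((W₁W₂)W₃): 15×3 by 3×12 → 15×12, cost 15·3·12 = 540; cumulative 855. Total 855.
Difference: |1512 − 855| = 657.

657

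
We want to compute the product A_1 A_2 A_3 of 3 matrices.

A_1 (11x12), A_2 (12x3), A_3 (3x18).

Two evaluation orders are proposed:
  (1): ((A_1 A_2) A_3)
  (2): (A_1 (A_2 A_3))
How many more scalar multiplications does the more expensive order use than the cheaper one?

2034

Order (1) = ((A_1 A_2) A_3): (A_1 A_2): 11×12 by 12×3 → 11×3, cost 11·12·3 = 396; ((A_1 A_2) A_3): 11×3 by 3×18 → 11×18, cost 11·3·18 = 594; cumulative 990. Total 990.
Order (2) = (A_1 (A_2 A_3)): (A_2 A_3): 12×3 by 3×18 → 12×18, cost 12·3·18 = 648; (A_1 (A_2 A_3)): 11×12 by 12×18 → 11×18, cost 11·12·18 = 2376; cumulative 3024. Total 3024.
Difference: |990 − 3024| = 2034.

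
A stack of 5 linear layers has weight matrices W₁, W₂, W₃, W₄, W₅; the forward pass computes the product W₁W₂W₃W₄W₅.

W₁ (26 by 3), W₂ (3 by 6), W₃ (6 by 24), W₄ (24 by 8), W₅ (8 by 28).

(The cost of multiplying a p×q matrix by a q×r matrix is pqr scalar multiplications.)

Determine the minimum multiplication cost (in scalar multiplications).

Adjacent pairs: W₁W₂ = 26·3·6 = 468; W₂W₃ = 3·6·24 = 432; W₃W₄ = 6·24·8 = 1152; W₄W₅ = 24·8·28 = 5376.
Length 3: W₁..W₃: k=1: 0+432+26·3·24=2304; k=2: 468+0+26·6·24=4212 → min 2304 | W₂..W₄: k=2: 0+1152+3·6·8=1296; k=3: 432+0+3·24·8=1008 → min 1008 | W₃..W₅: k=3: 0+5376+6·24·28=9408; k=4: 1152+0+6·8·28=2496 → min 2496.
Length 4: W₁..W₄: k=1: 0+1008+26·3·8=1632; k=2: 468+1152+26·6·8=2868; k=3: 2304+0+26·24·8=7296 → min 1632 | W₂..W₅: k=2: 0+2496+3·6·28=3000; k=3: 432+5376+3·24·28=7824; k=4: 1008+0+3·8·28=1680 → min 1680.
Length 5: W₁..W₅: k=1: 0+1680+26·3·28=3864; k=2: 468+2496+26·6·28=7332; k=3: 2304+5376+26·24·28=25152; k=4: 1632+0+26·8·28=7456 → min 3864.
Optimal order: (W₁(((W₂W₃)W₄)W₅)) with cost 3864.

3864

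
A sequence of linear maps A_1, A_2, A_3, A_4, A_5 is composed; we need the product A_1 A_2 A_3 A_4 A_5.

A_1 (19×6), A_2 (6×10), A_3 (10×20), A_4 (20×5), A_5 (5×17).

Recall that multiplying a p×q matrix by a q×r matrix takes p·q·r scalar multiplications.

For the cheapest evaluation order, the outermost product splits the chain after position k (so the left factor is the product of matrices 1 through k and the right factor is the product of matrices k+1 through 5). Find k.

Adjacent pairs: A_1A_2 = 19·6·10 = 1140; A_2A_3 = 6·10·20 = 1200; A_3A_4 = 10·20·5 = 1000; A_4A_5 = 20·5·17 = 1700.
Length 3: A_1..A_3: k=1: 0+1200+19·6·20=3480; k=2: 1140+0+19·10·20=4940 → min 3480 | A_2..A_4: k=2: 0+1000+6·10·5=1300; k=3: 1200+0+6·20·5=1800 → min 1300 | A_3..A_5: k=3: 0+1700+10·20·17=5100; k=4: 1000+0+10·5·17=1850 → min 1850.
Length 4: A_1..A_4: k=1: 0+1300+19·6·5=1870; k=2: 1140+1000+19·10·5=3090; k=3: 3480+0+19·20·5=5380 → min 1870 | A_2..A_5: k=2: 0+1850+6·10·17=2870; k=3: 1200+1700+6·20·17=4940; k=4: 1300+0+6·5·17=1810 → min 1810.
Top-level splits: k=1: (A_1..A_1)·(A_2..A_5) → 0+1810+19·6·17 = 3748; k=2: (A_1..A_2)·(A_3..A_5) → 1140+1850+19·10·17 = 6220; k=3: (A_1..A_3)·(A_4..A_5) → 3480+1700+19·20·17 = 11640; k=4: (A_1..A_4)·(A_5..A_5) → 1870+0+19·5·17 = 3485.
Best split is after A_4, i.e. k = 4.

4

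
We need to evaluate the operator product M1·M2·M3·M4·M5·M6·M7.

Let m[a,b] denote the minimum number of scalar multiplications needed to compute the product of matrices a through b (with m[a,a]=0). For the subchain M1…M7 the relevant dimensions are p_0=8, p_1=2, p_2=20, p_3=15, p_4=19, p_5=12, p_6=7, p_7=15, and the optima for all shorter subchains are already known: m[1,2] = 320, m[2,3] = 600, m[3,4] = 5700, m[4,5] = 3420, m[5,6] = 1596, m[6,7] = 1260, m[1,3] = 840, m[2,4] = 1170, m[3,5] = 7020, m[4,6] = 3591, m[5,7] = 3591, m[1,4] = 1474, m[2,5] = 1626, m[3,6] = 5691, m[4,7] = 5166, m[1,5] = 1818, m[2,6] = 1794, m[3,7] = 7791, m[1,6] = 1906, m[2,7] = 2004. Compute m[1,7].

2244

m[1,7] = min over k∈[1,6] of m[1,k]+m[k+1,7]+p_{0}·p_k·p_{7}.
k=1: 0 + 2004 + 8·2·15 = 2244; k=2: 320 + 7791 + 8·20·15 = 10511; k=3: 840 + 5166 + 8·15·15 = 7806; k=4: 1474 + 3591 + 8·19·15 = 7345; k=5: 1818 + 1260 + 8·12·15 = 4518; k=6: 1906 + 0 + 8·7·15 = 2746.
Minimum: 2244 at k=1.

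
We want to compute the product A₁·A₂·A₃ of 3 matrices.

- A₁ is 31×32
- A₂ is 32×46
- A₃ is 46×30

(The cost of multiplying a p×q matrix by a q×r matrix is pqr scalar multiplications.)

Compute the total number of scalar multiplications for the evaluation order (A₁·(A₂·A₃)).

(A₂·A₃): 32×46 by 46×30 → 32×30, cost 32·46·30 = 44160
(A₁·(A₂·A₃)): 31×32 by 32×30 → 31×30, cost 31·32·30 = 29760; cumulative 73920
Total: 73920 scalar multiplications.

73920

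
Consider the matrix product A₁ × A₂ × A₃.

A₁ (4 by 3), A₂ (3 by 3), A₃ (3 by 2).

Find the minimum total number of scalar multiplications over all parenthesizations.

42

Order (A₁ × (A₂ × A₃)): (A₂ × A₃): 3×3 by 3×2 → 3×2, cost 3·3·2 = 18; (A₁ × (A₂ × A₃)): 4×3 by 3×2 → 4×2, cost 4·3·2 = 24; cumulative 42. Total 42.
Order ((A₁ × A₂) × A₃): (A₁ × A₂): 4×3 by 3×3 → 4×3, cost 4·3·3 = 36; ((A₁ × A₂) × A₃): 4×3 by 3×2 → 4×2, cost 4·3·2 = 24; cumulative 60. Total 60.
Minimum: 42.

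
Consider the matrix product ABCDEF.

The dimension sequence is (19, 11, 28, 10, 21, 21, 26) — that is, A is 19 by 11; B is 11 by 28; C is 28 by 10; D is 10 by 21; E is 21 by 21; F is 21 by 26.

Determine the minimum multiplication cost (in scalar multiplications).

Adjacent pairs: AB = 19·11·28 = 5852; BC = 11·28·10 = 3080; CD = 28·10·21 = 5880; DE = 10·21·21 = 4410; EF = 21·21·26 = 11466.
Length 3: A..C: k=1: 0+3080+19·11·10=5170; k=2: 5852+0+19·28·10=11172 → min 5170 | B..D: k=2: 0+5880+11·28·21=12348; k=3: 3080+0+11·10·21=5390 → min 5390 | C..E: k=3: 0+4410+28·10·21=10290; k=4: 5880+0+28·21·21=18228 → min 10290 | D..F: k=4: 0+11466+10·21·26=16926; k=5: 4410+0+10·21·26=9870 → min 9870.
Length 4: A..D: k=1: 0+5390+19·11·21=9779; k=2: 5852+5880+19·28·21=22904; k=3: 5170+0+19·10·21=9160 → min 9160 | B..E: k=2: 0+10290+11·28·21=16758; k=3: 3080+4410+11·10·21=9800; k=4: 5390+0+11·21·21=10241 → min 9800 | C..F: k=3: 0+9870+28·10·26=17150; k=4: 5880+11466+28·21·26=32634; k=5: 10290+0+28·21·26=25578 → min 17150.
Length 5: A..E: k=1: 0+9800+19·11·21=14189; k=2: 5852+10290+19·28·21=27314; k=3: 5170+4410+19·10·21=13570; k=4: 9160+0+19·21·21=17539 → min 13570 | B..F: k=2: 0+17150+11·28·26=25158; k=3: 3080+9870+11·10·26=15810; k=4: 5390+11466+11·21·26=22862; k=5: 9800+0+11·21·26=15806 → min 15806.
Length 6: A..F: k=1: 0+15806+19·11·26=21240; k=2: 5852+17150+19·28·26=36834; k=3: 5170+9870+19·10·26=19980; k=4: 9160+11466+19·21·26=31000; k=5: 13570+0+19·21·26=23944 → min 19980.
Optimal order: ((A(BC))((DE)F)) with cost 19980.

19980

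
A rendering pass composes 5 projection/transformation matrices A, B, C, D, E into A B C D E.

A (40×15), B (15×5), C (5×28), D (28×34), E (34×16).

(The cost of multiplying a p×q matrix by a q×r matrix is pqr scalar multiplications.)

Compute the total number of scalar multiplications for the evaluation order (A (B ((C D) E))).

18280

(C D): 5×28 by 28×34 → 5×34, cost 5·28·34 = 4760
((C D) E): 5×34 by 34×16 → 5×16, cost 5·34·16 = 2720; cumulative 7480
(B ((C D) E)): 15×5 by 5×16 → 15×16, cost 15·5·16 = 1200; cumulative 8680
(A (B ((C D) E))): 40×15 by 15×16 → 40×16, cost 40·15·16 = 9600; cumulative 18280
Total: 18280 scalar multiplications.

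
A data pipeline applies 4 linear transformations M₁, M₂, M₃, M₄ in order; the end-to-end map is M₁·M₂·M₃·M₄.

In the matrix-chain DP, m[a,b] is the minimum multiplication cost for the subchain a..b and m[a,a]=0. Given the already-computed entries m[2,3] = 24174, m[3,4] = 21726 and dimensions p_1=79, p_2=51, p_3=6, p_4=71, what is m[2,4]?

57828

m[2,4] = min over k∈[2,3] of m[2,k]+m[k+1,4]+p_{1}·p_k·p_{4}.
k=2: 0 + 21726 + 79·51·71 = 307785; k=3: 24174 + 0 + 79·6·71 = 57828.
Minimum: 57828 at k=3.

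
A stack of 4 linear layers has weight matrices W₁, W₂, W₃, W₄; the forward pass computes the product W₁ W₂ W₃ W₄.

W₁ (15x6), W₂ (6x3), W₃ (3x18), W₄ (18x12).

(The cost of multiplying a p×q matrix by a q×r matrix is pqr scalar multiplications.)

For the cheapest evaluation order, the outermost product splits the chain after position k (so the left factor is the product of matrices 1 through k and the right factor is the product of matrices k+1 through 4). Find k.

2

Adjacent pairs: W₁W₂ = 15·6·3 = 270; W₂W₃ = 6·3·18 = 324; W₃W₄ = 3·18·12 = 648.
Length 3: W₁..W₃: k=1: 0+324+15·6·18=1944; k=2: 270+0+15·3·18=1080 → min 1080 | W₂..W₄: k=2: 0+648+6·3·12=864; k=3: 324+0+6·18·12=1620 → min 864.
Top-level splits: k=1: (W₁..W₁)·(W₂..W₄) → 0+864+15·6·12 = 1944; k=2: (W₁..W₂)·(W₃..W₄) → 270+648+15·3·12 = 1458; k=3: (W₁..W₃)·(W₄..W₄) → 1080+0+15·18·12 = 4320.
Best split is after W₂, i.e. k = 2.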